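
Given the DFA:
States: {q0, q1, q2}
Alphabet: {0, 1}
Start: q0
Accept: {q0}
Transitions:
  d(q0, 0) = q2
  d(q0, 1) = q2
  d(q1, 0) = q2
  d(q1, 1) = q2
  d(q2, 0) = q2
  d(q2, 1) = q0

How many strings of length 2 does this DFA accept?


Enumerating all length-2 strings:
  "00" -> q2 [reject]
  "01" -> q0 [accept]
  "10" -> q2 [reject]
  "11" -> q0 [accept]

2 out of 4


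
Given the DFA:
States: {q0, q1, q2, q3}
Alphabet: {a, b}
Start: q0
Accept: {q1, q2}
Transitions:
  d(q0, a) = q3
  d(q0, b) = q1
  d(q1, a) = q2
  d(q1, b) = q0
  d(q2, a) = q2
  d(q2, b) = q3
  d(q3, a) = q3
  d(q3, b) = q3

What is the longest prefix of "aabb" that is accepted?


Run the DFA, marking each prefix where the state is accepting:
  "" -> q0 [reject]
  "a" -> q3 [reject]
  "aa" -> q3 [reject]
  "aab" -> q3 [reject]
  "aabb" -> q3 [reject]

No prefix is accepted


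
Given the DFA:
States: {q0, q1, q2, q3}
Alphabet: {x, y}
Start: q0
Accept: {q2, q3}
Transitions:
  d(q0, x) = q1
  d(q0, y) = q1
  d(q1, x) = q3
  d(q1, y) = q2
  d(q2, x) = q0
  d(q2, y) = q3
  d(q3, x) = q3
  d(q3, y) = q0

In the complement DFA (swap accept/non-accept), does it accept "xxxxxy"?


Trace: q0 -> q1 -> q3 -> q3 -> q3 -> q3 -> q0
Final: q0
Original accept: {q2, q3}
Complement: q0 is not in original accept

Yes, complement accepts (original rejects)


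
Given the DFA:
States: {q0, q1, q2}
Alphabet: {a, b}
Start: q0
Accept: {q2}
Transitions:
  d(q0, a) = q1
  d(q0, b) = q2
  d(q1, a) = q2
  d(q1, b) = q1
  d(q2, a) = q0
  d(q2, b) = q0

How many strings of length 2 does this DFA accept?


Enumerating all length-2 strings:
  "aa" -> q2 [accept]
  "ab" -> q1 [reject]
  "ba" -> q0 [reject]
  "bb" -> q0 [reject]

1 out of 4


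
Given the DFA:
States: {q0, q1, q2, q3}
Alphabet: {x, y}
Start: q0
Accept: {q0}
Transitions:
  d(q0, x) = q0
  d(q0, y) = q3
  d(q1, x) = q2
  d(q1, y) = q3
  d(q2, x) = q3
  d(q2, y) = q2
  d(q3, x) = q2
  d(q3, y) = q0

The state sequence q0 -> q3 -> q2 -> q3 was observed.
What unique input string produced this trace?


Trace back each transition to find the symbol:
  q0 --[y]--> q3
  q3 --[x]--> q2
  q2 --[x]--> q3

"yxx"


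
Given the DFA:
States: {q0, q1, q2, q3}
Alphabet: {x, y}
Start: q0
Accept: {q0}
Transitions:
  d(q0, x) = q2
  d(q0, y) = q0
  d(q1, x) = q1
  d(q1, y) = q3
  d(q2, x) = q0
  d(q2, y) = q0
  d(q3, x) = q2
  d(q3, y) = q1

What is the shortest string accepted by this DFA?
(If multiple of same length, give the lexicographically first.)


BFS by string length (lex-first path to each state shown):
  len 0: q0<-""
Found accept state at length 0.

"" (empty string)


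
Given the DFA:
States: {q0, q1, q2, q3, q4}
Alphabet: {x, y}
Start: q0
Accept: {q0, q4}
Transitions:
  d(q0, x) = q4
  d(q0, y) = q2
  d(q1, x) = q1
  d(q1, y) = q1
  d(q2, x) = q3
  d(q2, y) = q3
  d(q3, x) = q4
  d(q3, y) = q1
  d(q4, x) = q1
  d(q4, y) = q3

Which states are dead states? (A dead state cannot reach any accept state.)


Forward reachability from each state:
  q0 -> reaches accept state q0 (live)
  q1 -> reaches {q1}, no accept state (dead)
  q2 -> reaches accept state q4 (live)
  q3 -> reaches accept state q4 (live)
  q4 -> reaches accept state q4 (live)

{q1}


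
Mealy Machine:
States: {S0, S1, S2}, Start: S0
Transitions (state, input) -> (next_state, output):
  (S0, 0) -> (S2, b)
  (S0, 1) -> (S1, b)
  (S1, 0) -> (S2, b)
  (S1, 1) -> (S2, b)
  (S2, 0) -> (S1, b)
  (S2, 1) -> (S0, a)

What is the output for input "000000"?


Step-by-step:
  (S0, 0) -> (S2, b)
  (S2, 0) -> (S1, b)
  (S1, 0) -> (S2, b)
  (S2, 0) -> (S1, b)
  (S1, 0) -> (S2, b)
  (S2, 0) -> (S1, b)

"bbbbbb"


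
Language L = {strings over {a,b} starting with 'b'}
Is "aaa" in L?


first symbol = 'a'

No, "aaa" is not in L


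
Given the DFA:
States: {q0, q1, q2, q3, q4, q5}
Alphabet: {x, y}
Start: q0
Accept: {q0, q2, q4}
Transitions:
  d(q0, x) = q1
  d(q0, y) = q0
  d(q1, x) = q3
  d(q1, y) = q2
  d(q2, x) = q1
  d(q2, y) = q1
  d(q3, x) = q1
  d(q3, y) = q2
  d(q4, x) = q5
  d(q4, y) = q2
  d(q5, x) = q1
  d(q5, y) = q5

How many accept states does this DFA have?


Accept states listed: {q0, q2, q4}
Counting: q0(1) q2(2) q4(3)

3


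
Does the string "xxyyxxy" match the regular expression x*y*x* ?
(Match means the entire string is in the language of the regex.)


|string| = 7; first = 'x'; last = 'y'

No, "xxyyxxy" does not match x*y*x*


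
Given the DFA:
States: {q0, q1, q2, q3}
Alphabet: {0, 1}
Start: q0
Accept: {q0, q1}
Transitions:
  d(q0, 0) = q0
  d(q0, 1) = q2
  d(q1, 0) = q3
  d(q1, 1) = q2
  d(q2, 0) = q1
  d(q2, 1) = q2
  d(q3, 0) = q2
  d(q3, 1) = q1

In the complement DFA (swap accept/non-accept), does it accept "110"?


Trace: q0 -> q2 -> q2 -> q1
Final: q1
Original accept: {q0, q1}
Complement: q1 is in original accept

No, complement rejects (original accepts)


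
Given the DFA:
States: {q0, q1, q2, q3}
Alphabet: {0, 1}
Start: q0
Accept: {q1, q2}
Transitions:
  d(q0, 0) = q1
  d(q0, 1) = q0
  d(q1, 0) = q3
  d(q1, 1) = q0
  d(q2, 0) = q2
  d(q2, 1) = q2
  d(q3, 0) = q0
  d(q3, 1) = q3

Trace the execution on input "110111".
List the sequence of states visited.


Input: 110111
d(q0, 1) = q0
d(q0, 1) = q0
d(q0, 0) = q1
d(q1, 1) = q0
d(q0, 1) = q0
d(q0, 1) = q0


q0 -> q0 -> q0 -> q1 -> q0 -> q0 -> q0


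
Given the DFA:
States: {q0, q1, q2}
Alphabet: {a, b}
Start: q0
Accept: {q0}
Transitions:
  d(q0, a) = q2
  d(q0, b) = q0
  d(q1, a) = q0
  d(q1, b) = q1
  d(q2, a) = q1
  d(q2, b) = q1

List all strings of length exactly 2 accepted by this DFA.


All strings of length 2: 4 total
Accepted: 1

"bb"


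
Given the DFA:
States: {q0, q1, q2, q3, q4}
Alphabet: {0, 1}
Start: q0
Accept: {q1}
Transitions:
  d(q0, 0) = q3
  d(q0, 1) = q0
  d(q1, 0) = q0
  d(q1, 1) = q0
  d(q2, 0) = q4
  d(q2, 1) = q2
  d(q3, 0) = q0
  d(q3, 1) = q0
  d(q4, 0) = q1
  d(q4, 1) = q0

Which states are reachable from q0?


BFS from q0:
  layer 0: {q0}
  layer 1: {q3}

{q0, q3}


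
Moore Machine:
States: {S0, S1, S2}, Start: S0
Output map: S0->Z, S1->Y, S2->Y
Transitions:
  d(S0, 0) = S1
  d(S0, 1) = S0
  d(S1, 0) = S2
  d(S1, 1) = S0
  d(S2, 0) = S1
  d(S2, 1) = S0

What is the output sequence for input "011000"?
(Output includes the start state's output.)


Start: S0 (output Z)
  --0--> S1 (output Y)
  --1--> S0 (output Z)
  --1--> S0 (output Z)
  --0--> S1 (output Y)
  --0--> S2 (output Y)
  --0--> S1 (output Y)

"ZYZZYYY"


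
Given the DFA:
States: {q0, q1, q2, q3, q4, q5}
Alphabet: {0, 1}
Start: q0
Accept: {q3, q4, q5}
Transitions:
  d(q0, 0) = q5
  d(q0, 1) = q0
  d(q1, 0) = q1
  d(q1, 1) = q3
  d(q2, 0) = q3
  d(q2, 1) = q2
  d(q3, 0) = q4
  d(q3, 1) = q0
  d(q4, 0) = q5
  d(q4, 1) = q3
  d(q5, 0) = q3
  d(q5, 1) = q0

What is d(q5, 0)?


Looking up transition d(q5, 0)

q3


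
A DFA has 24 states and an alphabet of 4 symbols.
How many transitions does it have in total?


Each state has exactly one transition per symbol.
24 * 4 = 96

96


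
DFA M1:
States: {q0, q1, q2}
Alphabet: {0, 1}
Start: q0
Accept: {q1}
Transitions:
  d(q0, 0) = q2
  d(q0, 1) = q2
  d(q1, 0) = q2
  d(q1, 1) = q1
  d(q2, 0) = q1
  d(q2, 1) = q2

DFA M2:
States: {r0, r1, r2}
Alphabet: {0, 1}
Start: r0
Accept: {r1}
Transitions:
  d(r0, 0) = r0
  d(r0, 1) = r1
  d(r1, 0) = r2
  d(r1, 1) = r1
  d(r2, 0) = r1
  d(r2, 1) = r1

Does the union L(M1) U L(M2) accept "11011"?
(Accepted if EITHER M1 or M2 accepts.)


M1: final=q1 accepted=True
M2: final=r1 accepted=True

Yes, union accepts


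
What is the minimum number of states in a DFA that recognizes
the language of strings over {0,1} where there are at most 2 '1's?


States: count = 0, 1, ..., 2 (all accepting; 3 states), plus a dead state for count > 2.
Total: 3 + 1 = 4.

4


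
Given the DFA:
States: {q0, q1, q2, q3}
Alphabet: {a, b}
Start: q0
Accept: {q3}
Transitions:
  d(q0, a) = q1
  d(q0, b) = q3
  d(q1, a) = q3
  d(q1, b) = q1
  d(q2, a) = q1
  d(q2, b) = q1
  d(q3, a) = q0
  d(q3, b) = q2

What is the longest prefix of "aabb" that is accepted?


Run the DFA, marking each prefix where the state is accepting:
  "" -> q0 [reject]
  "a" -> q1 [reject]
  "aa" -> q3 [accept]
  "aab" -> q2 [reject]
  "aabb" -> q1 [reject]

"aa"


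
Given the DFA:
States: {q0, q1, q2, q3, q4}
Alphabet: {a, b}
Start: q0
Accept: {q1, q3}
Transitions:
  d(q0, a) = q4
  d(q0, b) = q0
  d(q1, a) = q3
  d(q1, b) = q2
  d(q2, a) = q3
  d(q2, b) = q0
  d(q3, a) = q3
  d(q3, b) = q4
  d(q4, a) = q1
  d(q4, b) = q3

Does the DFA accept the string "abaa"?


Trace: q0 -> q4 -> q3 -> q3 -> q3
Final state: q3
Accept states: {q1, q3}

Yes, accepted (final state q3 is an accept state)


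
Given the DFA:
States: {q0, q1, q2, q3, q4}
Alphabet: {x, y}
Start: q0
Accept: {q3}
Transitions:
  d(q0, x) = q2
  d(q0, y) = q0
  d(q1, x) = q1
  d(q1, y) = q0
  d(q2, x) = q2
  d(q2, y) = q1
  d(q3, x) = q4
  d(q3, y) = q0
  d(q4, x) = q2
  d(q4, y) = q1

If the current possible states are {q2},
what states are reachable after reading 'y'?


Apply transition on 'y' from each current state:
  d(q2, y) = q1

{q1}


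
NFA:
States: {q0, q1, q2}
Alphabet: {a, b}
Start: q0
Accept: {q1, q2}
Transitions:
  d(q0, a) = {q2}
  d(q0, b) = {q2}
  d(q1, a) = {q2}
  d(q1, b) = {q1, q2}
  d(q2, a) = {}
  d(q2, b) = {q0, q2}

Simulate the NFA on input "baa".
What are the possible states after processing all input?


Start: {q0}
  --b--> {q2}
  --a--> {}
  --a--> {}

{} (empty set, no valid transitions)


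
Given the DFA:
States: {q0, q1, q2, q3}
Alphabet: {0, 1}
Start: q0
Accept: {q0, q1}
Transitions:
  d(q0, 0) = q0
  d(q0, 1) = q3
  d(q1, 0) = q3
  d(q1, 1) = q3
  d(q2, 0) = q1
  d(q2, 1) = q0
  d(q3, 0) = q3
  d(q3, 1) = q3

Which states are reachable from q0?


BFS from q0:
  layer 0: {q0}
  layer 1: {q3}

{q0, q3}


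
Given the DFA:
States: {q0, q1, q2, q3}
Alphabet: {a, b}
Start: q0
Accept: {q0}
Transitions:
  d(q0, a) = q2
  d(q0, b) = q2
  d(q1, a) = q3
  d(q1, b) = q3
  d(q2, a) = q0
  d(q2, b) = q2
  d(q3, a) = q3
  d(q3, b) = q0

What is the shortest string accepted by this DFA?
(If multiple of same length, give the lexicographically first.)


BFS by string length (lex-first path to each state shown):
  len 0: q0<-""
Found accept state at length 0.

"" (empty string)


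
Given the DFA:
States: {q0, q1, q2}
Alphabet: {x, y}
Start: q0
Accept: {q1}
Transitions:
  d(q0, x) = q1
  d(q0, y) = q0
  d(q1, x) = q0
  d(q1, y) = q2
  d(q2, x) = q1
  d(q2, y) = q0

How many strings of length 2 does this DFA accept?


Enumerating all length-2 strings:
  "xx" -> q0 [reject]
  "xy" -> q2 [reject]
  "yx" -> q1 [accept]
  "yy" -> q0 [reject]

1 out of 4


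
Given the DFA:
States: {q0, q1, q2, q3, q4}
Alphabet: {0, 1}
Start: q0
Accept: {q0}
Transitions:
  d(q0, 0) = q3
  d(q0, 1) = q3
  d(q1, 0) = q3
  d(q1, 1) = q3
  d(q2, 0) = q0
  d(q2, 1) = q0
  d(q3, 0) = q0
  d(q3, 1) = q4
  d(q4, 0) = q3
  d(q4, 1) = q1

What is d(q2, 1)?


Looking up transition d(q2, 1)

q0


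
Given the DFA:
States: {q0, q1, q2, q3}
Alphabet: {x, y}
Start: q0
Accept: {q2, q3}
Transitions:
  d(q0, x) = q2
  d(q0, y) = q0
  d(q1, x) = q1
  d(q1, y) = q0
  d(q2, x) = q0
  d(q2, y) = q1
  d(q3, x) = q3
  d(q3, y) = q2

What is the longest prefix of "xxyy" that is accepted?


Run the DFA, marking each prefix where the state is accepting:
  "" -> q0 [reject]
  "x" -> q2 [accept]
  "xx" -> q0 [reject]
  "xxy" -> q0 [reject]
  "xxyy" -> q0 [reject]

"x"


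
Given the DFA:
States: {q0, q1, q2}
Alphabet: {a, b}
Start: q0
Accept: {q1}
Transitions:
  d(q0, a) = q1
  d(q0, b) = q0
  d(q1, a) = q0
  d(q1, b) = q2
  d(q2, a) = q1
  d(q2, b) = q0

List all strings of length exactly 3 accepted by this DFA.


All strings of length 3: 8 total
Accepted: 3

"aaa", "aba", "bba"


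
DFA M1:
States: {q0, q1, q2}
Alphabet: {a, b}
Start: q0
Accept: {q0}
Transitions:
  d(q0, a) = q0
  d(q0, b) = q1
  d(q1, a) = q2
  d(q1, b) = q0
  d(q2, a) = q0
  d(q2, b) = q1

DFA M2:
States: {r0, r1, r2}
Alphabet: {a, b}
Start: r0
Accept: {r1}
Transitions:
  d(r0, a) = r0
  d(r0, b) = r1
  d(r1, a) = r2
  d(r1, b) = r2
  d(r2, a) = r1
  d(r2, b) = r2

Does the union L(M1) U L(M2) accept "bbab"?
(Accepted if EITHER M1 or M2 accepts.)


M1: final=q1 accepted=False
M2: final=r2 accepted=False

No, union rejects (neither accepts)


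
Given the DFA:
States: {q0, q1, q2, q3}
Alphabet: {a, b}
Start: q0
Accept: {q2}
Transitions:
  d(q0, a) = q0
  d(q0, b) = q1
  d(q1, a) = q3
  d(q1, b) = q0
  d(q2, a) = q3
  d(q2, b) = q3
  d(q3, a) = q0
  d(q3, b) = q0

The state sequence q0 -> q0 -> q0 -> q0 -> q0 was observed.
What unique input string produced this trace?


Trace back each transition to find the symbol:
  q0 --[a]--> q0
  q0 --[a]--> q0
  q0 --[a]--> q0
  q0 --[a]--> q0

"aaaa"


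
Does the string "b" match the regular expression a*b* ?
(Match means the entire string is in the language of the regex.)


|string| = 1; first = 'b'; last = 'b'

Yes, "b" matches a*b*


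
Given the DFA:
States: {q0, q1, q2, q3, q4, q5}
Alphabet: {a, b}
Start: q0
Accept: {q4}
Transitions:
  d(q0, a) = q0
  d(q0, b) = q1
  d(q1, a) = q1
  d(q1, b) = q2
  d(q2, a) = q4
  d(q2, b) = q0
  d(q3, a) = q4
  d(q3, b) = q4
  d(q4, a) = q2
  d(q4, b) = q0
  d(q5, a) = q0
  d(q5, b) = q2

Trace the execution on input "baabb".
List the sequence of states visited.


Input: baabb
d(q0, b) = q1
d(q1, a) = q1
d(q1, a) = q1
d(q1, b) = q2
d(q2, b) = q0


q0 -> q1 -> q1 -> q1 -> q2 -> q0


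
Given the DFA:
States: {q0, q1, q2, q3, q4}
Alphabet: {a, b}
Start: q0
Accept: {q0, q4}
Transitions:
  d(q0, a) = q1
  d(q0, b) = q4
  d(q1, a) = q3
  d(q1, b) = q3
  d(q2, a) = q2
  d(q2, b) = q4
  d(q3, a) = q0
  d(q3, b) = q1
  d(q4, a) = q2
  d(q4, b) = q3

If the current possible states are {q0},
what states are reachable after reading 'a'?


Apply transition on 'a' from each current state:
  d(q0, a) = q1

{q1}


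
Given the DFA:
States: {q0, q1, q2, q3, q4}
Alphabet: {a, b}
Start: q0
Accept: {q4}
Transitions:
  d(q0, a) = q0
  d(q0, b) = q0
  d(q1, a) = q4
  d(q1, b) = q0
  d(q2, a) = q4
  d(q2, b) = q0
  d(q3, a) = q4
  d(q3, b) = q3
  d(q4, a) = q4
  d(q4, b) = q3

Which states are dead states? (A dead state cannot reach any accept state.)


Forward reachability from each state:
  q0 -> reaches {q0}, no accept state (dead)
  q1 -> reaches accept state q4 (live)
  q2 -> reaches accept state q4 (live)
  q3 -> reaches accept state q4 (live)
  q4 -> reaches accept state q4 (live)

{q0}


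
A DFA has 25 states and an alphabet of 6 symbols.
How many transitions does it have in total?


Each state has exactly one transition per symbol.
25 * 6 = 150

150


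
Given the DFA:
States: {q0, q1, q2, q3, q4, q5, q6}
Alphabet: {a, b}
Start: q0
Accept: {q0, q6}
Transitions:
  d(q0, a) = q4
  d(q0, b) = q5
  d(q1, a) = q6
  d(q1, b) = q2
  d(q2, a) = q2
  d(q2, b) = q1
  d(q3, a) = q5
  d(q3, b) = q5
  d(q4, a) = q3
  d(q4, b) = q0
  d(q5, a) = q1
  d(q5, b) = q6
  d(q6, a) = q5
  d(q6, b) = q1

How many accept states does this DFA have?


Accept states listed: {q0, q6}
Counting: q0(1) q6(2)

2


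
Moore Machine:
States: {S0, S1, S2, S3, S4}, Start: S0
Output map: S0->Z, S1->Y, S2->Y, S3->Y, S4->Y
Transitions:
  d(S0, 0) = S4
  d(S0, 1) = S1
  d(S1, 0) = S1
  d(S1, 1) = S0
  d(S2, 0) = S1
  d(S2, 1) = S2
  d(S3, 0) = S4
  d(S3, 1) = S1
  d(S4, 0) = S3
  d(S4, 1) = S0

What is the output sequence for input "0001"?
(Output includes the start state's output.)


Start: S0 (output Z)
  --0--> S4 (output Y)
  --0--> S3 (output Y)
  --0--> S4 (output Y)
  --1--> S0 (output Z)

"ZYYYZ"


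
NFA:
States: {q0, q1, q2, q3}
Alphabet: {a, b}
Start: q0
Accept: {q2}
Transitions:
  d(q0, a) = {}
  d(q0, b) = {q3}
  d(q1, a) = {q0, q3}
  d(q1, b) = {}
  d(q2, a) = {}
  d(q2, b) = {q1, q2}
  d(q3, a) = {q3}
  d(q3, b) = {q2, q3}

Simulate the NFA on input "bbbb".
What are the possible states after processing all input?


Start: {q0}
  --b--> {q3}
  --b--> {q2, q3}
  --b--> {q1, q2, q3}
  --b--> {q1, q2, q3}

{q1, q2, q3}


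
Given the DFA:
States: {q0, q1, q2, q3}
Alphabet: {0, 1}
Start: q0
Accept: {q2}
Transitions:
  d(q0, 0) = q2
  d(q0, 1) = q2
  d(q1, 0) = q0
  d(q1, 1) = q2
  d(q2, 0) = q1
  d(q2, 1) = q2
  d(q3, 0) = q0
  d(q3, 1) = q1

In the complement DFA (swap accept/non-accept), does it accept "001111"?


Trace: q0 -> q2 -> q1 -> q2 -> q2 -> q2 -> q2
Final: q2
Original accept: {q2}
Complement: q2 is in original accept

No, complement rejects (original accepts)


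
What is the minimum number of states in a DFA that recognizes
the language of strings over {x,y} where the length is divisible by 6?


States track (length) mod 6.
Need 6 states: one per remainder 0..5; accept = remainder 0.

6


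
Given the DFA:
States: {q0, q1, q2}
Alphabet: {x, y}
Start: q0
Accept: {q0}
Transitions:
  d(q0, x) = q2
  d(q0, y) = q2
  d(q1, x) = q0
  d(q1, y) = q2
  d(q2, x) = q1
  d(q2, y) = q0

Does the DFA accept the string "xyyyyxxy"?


Trace: q0 -> q2 -> q0 -> q2 -> q0 -> q2 -> q1 -> q0 -> q2
Final state: q2
Accept states: {q0}

No, rejected (final state q2 is not an accept state)


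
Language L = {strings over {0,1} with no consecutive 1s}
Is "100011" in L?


'11' occurs at index 4

No, "100011" is not in L


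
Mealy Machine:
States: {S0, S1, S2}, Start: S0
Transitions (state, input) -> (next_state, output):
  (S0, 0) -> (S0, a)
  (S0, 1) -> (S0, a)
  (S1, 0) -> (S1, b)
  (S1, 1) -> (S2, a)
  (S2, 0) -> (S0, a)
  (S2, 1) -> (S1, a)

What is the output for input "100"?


Step-by-step:
  (S0, 1) -> (S0, a)
  (S0, 0) -> (S0, a)
  (S0, 0) -> (S0, a)

"aaa"


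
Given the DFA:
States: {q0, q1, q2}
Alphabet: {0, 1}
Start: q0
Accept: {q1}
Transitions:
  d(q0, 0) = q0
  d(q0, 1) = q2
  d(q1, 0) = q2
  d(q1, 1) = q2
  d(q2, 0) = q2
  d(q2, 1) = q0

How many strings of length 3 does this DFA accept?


Enumerating all length-3 strings:
  "000" -> q0 [reject]
  "001" -> q2 [reject]
  "010" -> q2 [reject]
  "011" -> q0 [reject]
  "100" -> q2 [reject]
  "101" -> q0 [reject]
  "110" -> q0 [reject]
  "111" -> q2 [reject]

0 out of 8


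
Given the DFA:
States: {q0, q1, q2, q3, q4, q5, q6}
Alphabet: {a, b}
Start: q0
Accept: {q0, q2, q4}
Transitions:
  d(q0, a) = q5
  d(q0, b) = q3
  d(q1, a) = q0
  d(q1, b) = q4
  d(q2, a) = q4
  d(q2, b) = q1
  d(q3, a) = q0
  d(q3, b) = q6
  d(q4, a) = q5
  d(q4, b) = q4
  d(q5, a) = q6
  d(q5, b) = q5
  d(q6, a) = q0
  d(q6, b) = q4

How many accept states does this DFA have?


Accept states listed: {q0, q2, q4}
Counting: q0(1) q2(2) q4(3)

3


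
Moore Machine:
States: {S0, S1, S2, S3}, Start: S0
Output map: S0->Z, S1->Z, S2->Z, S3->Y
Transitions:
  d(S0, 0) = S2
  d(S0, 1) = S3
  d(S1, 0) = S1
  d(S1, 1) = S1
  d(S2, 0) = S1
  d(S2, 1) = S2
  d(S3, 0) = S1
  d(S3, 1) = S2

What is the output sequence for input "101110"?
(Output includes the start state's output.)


Start: S0 (output Z)
  --1--> S3 (output Y)
  --0--> S1 (output Z)
  --1--> S1 (output Z)
  --1--> S1 (output Z)
  --1--> S1 (output Z)
  --0--> S1 (output Z)

"ZYZZZZZ"


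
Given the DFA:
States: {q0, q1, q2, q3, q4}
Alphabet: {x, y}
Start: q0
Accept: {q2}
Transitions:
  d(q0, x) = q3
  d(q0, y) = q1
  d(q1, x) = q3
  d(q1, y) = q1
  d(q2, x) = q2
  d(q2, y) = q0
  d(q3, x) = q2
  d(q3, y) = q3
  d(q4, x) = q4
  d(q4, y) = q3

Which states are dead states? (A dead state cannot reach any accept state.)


Forward reachability from each state:
  q0 -> reaches accept state q2 (live)
  q1 -> reaches accept state q2 (live)
  q2 -> reaches accept state q2 (live)
  q3 -> reaches accept state q2 (live)
  q4 -> reaches accept state q2 (live)

None (all states can reach an accept state)


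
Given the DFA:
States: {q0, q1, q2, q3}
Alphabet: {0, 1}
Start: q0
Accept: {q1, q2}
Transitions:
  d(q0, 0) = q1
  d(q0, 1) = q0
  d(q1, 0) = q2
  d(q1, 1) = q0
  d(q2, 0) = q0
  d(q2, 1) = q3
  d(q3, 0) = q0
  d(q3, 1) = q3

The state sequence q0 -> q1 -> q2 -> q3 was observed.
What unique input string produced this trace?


Trace back each transition to find the symbol:
  q0 --[0]--> q1
  q1 --[0]--> q2
  q2 --[1]--> q3

"001"


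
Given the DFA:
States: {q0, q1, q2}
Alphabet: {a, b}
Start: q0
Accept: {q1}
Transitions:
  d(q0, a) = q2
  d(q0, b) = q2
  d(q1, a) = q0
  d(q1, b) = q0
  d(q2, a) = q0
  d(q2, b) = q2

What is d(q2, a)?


Looking up transition d(q2, a)

q0


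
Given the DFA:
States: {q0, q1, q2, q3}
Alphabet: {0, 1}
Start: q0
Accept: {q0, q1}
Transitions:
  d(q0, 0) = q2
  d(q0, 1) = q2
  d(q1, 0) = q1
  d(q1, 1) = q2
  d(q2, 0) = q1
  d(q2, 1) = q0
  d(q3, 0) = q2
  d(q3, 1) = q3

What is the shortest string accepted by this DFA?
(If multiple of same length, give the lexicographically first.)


BFS by string length (lex-first path to each state shown):
  len 0: q0<-""
Found accept state at length 0.

"" (empty string)


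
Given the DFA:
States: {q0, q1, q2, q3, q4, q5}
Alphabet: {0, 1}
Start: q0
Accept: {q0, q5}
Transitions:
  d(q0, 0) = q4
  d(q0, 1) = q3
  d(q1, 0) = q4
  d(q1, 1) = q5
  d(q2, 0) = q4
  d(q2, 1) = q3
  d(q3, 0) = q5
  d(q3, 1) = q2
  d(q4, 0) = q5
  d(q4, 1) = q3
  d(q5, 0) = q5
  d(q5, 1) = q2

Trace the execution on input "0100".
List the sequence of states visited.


Input: 0100
d(q0, 0) = q4
d(q4, 1) = q3
d(q3, 0) = q5
d(q5, 0) = q5


q0 -> q4 -> q3 -> q5 -> q5


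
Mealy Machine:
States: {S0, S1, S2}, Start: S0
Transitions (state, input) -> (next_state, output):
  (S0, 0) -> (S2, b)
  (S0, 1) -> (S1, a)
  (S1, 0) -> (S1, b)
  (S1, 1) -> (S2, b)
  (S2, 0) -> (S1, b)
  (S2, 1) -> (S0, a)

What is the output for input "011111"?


Step-by-step:
  (S0, 0) -> (S2, b)
  (S2, 1) -> (S0, a)
  (S0, 1) -> (S1, a)
  (S1, 1) -> (S2, b)
  (S2, 1) -> (S0, a)
  (S0, 1) -> (S1, a)

"baabaa"


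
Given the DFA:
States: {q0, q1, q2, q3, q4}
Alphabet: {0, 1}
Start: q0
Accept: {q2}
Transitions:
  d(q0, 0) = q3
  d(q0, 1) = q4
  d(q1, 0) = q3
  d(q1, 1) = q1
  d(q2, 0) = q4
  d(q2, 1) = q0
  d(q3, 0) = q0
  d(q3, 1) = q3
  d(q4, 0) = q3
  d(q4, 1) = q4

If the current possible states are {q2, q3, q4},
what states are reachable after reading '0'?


Apply transition on '0' from each current state:
  d(q2, 0) = q4
  d(q3, 0) = q0
  d(q4, 0) = q3

{q0, q3, q4}


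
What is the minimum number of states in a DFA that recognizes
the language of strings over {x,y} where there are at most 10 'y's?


States: count = 0, 1, ..., 10 (all accepting; 11 states), plus a dead state for count > 10.
Total: 11 + 1 = 12.

12


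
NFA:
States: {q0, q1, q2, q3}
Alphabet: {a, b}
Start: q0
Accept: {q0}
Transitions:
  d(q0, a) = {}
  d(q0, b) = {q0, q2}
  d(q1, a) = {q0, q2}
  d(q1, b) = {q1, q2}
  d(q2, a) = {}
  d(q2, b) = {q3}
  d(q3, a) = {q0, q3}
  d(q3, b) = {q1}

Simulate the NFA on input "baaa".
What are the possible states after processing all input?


Start: {q0}
  --b--> {q0, q2}
  --a--> {}
  --a--> {}
  --a--> {}

{} (empty set, no valid transitions)


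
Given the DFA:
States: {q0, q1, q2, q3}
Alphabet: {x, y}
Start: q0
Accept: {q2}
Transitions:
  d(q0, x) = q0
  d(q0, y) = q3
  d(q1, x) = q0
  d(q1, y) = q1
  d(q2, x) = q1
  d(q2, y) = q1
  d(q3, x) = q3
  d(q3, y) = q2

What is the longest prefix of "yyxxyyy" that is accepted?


Run the DFA, marking each prefix where the state is accepting:
  "" -> q0 [reject]
  "y" -> q3 [reject]
  "yy" -> q2 [accept]
  "yyx" -> q1 [reject]
  "yyxx" -> q0 [reject]
  "yyxxy" -> q3 [reject]
  "yyxxyy" -> q2 [accept]
  "yyxxyyy" -> q1 [reject]

"yyxxyy"


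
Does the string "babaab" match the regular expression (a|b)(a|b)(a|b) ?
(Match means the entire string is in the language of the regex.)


|string| = 6; first = 'b'; last = 'b'

No, "babaab" does not match (a|b)(a|b)(a|b)


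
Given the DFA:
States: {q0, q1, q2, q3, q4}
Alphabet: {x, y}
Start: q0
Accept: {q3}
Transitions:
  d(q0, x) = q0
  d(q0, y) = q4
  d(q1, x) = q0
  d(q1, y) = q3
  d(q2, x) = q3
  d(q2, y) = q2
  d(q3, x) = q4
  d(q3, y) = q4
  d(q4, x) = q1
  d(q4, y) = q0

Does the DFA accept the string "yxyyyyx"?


Trace: q0 -> q4 -> q1 -> q3 -> q4 -> q0 -> q4 -> q1
Final state: q1
Accept states: {q3}

No, rejected (final state q1 is not an accept state)


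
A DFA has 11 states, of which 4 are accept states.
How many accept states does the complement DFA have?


Complement swaps accept and non-accept states.
11 - 4 = 7

7


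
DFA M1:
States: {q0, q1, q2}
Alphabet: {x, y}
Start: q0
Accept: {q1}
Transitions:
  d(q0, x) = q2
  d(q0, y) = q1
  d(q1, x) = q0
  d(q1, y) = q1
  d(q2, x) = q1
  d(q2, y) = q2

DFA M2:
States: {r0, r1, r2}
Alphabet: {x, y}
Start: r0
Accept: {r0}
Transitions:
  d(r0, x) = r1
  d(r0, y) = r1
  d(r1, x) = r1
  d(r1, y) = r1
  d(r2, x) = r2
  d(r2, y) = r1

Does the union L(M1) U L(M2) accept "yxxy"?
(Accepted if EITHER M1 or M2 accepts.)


M1: final=q2 accepted=False
M2: final=r1 accepted=False

No, union rejects (neither accepts)


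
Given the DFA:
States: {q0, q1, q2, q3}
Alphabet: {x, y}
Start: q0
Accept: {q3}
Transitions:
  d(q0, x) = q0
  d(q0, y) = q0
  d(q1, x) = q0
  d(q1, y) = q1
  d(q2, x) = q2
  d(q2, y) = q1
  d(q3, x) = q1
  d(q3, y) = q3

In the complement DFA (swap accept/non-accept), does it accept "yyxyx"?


Trace: q0 -> q0 -> q0 -> q0 -> q0 -> q0
Final: q0
Original accept: {q3}
Complement: q0 is not in original accept

Yes, complement accepts (original rejects)


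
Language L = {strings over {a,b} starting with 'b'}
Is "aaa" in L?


first symbol = 'a'

No, "aaa" is not in L


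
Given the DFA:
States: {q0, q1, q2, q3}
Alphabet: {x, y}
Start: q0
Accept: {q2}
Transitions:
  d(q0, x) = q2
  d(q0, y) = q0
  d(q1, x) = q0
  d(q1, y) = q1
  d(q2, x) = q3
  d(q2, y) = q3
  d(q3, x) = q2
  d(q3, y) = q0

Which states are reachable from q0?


BFS from q0:
  layer 0: {q0}
  layer 1: {q2}
  layer 2: {q3}

{q0, q2, q3}


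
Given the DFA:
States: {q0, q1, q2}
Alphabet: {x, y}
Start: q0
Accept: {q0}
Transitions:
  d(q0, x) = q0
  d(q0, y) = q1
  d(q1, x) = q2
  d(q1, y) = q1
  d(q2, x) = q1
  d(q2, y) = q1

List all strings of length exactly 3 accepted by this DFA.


All strings of length 3: 8 total
Accepted: 1

"xxx"


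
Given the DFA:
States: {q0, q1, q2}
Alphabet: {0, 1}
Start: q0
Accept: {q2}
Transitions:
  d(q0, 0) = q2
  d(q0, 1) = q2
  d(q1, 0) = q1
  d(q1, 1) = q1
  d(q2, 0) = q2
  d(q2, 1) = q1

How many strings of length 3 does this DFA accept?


Enumerating all length-3 strings:
  "000" -> q2 [accept]
  "001" -> q1 [reject]
  "010" -> q1 [reject]
  "011" -> q1 [reject]
  "100" -> q2 [accept]
  "101" -> q1 [reject]
  "110" -> q1 [reject]
  "111" -> q1 [reject]

2 out of 8


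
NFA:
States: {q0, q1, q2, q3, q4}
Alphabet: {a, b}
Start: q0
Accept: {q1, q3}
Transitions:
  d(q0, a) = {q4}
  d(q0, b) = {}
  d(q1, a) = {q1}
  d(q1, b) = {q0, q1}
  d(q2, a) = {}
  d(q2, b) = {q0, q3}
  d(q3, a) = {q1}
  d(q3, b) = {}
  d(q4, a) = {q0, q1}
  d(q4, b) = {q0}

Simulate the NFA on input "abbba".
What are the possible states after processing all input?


Start: {q0}
  --a--> {q4}
  --b--> {q0}
  --b--> {}
  --b--> {}
  --a--> {}

{} (empty set, no valid transitions)


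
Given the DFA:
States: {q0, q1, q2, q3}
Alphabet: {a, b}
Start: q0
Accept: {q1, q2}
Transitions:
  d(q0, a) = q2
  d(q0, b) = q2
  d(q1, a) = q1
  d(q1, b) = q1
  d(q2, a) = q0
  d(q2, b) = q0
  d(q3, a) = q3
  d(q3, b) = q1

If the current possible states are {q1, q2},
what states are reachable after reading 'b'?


Apply transition on 'b' from each current state:
  d(q1, b) = q1
  d(q2, b) = q0

{q0, q1}


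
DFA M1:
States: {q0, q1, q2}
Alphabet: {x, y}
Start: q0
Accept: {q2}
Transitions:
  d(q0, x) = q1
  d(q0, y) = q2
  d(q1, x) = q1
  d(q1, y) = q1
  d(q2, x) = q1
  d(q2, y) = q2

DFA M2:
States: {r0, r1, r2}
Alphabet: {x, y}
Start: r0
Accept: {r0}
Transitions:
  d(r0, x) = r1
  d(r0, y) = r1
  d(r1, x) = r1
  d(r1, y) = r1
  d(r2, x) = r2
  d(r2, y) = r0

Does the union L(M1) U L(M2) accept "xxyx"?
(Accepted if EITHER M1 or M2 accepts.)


M1: final=q1 accepted=False
M2: final=r1 accepted=False

No, union rejects (neither accepts)


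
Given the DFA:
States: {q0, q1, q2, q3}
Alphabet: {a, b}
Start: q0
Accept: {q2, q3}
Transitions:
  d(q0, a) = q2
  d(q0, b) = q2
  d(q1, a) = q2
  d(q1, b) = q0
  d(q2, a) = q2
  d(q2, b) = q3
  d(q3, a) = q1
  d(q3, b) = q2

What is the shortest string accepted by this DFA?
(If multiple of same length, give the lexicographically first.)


BFS by string length (lex-first path to each state shown):
  len 0: q0<-""
  len 1: q2<-"a"
Found accept state at length 1.

"a"


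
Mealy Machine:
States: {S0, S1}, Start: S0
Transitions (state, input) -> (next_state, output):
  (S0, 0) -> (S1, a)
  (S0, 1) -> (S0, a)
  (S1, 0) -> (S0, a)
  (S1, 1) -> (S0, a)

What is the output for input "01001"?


Step-by-step:
  (S0, 0) -> (S1, a)
  (S1, 1) -> (S0, a)
  (S0, 0) -> (S1, a)
  (S1, 0) -> (S0, a)
  (S0, 1) -> (S0, a)

"aaaaa"


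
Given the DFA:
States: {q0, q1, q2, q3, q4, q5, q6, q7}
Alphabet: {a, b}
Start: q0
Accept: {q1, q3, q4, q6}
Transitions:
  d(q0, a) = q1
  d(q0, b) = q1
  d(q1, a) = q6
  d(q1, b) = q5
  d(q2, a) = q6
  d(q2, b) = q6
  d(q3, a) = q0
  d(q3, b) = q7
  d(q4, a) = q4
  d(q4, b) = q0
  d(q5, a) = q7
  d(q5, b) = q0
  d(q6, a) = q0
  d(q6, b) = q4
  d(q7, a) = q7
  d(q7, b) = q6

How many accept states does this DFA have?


Accept states listed: {q1, q3, q4, q6}
Counting: q1(1) q3(2) q4(3) q6(4)

4


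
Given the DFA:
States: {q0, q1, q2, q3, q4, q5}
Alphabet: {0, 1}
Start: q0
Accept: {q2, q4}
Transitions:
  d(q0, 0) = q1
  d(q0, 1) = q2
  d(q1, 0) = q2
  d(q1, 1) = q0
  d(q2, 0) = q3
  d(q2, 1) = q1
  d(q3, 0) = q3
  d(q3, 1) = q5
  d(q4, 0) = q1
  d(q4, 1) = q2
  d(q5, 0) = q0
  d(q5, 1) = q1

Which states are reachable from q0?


BFS from q0:
  layer 0: {q0}
  layer 1: {q1, q2}
  layer 2: {q3}
  layer 3: {q5}

{q0, q1, q2, q3, q5}


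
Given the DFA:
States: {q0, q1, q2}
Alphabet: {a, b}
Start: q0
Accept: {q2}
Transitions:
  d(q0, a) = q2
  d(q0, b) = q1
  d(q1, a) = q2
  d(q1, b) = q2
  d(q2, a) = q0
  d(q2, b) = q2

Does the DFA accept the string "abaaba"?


Trace: q0 -> q2 -> q2 -> q0 -> q2 -> q2 -> q0
Final state: q0
Accept states: {q2}

No, rejected (final state q0 is not an accept state)


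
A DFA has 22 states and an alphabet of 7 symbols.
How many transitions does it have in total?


Each state has exactly one transition per symbol.
22 * 7 = 154

154


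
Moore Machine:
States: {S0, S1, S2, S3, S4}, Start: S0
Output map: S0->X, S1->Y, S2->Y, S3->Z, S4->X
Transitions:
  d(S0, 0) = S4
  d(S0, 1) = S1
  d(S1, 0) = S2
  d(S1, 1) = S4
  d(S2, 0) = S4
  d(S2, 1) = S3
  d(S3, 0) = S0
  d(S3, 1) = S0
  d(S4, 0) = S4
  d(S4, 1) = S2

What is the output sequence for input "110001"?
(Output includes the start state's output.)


Start: S0 (output X)
  --1--> S1 (output Y)
  --1--> S4 (output X)
  --0--> S4 (output X)
  --0--> S4 (output X)
  --0--> S4 (output X)
  --1--> S2 (output Y)

"XYXXXXY"


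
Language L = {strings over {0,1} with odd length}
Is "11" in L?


length = 2; 2 mod 2 = 0

No, "11" is not in L


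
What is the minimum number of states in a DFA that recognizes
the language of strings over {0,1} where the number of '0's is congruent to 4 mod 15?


States track (count of '0') mod 15.
Need 15 states: one per remainder 0..14; accept = remainder 4.

15


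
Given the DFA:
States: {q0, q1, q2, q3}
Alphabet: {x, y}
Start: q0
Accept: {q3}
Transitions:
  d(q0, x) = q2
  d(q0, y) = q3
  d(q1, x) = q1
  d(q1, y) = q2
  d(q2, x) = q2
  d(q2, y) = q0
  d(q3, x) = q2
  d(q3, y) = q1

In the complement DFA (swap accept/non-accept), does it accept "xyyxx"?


Trace: q0 -> q2 -> q0 -> q3 -> q2 -> q2
Final: q2
Original accept: {q3}
Complement: q2 is not in original accept

Yes, complement accepts (original rejects)


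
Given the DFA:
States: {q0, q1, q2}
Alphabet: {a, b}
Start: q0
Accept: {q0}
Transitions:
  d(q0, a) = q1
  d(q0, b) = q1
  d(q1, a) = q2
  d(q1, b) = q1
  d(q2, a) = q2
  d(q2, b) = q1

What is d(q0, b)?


Looking up transition d(q0, b)

q1


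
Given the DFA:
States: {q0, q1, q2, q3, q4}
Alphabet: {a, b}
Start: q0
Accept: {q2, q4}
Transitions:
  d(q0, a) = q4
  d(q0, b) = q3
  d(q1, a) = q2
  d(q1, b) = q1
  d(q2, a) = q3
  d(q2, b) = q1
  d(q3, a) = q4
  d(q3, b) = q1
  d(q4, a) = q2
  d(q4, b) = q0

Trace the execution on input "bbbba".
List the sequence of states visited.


Input: bbbba
d(q0, b) = q3
d(q3, b) = q1
d(q1, b) = q1
d(q1, b) = q1
d(q1, a) = q2


q0 -> q3 -> q1 -> q1 -> q1 -> q2


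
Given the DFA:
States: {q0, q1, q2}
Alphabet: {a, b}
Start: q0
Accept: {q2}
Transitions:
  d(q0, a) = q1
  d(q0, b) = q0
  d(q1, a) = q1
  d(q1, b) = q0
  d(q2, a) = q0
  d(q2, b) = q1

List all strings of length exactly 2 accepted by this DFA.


All strings of length 2: 4 total
Accepted: 0

None


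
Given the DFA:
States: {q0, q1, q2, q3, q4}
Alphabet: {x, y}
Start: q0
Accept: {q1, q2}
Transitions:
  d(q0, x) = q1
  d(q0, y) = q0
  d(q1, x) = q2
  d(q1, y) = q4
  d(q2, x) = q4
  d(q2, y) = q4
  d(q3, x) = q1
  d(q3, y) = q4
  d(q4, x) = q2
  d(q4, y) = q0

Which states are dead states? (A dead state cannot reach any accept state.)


Forward reachability from each state:
  q0 -> reaches accept state q1 (live)
  q1 -> reaches accept state q1 (live)
  q2 -> reaches accept state q1 (live)
  q3 -> reaches accept state q1 (live)
  q4 -> reaches accept state q1 (live)

None (all states can reach an accept state)


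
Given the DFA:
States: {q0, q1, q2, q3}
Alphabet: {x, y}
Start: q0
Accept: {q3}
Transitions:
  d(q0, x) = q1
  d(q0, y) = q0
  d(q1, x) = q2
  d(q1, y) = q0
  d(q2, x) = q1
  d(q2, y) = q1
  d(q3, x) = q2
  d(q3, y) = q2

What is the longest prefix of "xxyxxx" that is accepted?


Run the DFA, marking each prefix where the state is accepting:
  "" -> q0 [reject]
  "x" -> q1 [reject]
  "xx" -> q2 [reject]
  "xxy" -> q1 [reject]
  "xxyx" -> q2 [reject]
  "xxyxx" -> q1 [reject]
  "xxyxxx" -> q2 [reject]

No prefix is accepted


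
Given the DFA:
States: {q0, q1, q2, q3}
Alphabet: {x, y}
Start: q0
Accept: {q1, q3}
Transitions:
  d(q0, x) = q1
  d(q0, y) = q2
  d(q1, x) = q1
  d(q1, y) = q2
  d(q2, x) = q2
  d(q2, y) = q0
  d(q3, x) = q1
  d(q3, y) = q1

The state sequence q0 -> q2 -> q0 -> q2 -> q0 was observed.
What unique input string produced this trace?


Trace back each transition to find the symbol:
  q0 --[y]--> q2
  q2 --[y]--> q0
  q0 --[y]--> q2
  q2 --[y]--> q0

"yyyy"


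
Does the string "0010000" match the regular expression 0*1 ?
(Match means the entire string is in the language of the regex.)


|string| = 7; first = '0'; last = '0'

No, "0010000" does not match 0*1


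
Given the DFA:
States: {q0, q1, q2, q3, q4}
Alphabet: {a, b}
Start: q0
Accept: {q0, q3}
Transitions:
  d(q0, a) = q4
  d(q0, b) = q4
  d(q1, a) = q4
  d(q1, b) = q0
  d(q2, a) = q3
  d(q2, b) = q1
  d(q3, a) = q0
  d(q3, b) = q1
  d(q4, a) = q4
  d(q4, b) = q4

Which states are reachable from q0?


BFS from q0:
  layer 0: {q0}
  layer 1: {q4}

{q0, q4}


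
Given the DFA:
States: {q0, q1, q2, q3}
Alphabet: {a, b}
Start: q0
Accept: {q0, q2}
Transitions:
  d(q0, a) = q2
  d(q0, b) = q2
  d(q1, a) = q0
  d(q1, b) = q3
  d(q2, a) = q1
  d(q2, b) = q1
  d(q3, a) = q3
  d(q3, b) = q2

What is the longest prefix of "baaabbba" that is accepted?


Run the DFA, marking each prefix where the state is accepting:
  "" -> q0 [accept]
  "b" -> q2 [accept]
  "ba" -> q1 [reject]
  "baa" -> q0 [accept]
  "baaa" -> q2 [accept]
  "baaab" -> q1 [reject]
  "baaabb" -> q3 [reject]
  "baaabbb" -> q2 [accept]
  "baaabbba" -> q1 [reject]

"baaabbb"


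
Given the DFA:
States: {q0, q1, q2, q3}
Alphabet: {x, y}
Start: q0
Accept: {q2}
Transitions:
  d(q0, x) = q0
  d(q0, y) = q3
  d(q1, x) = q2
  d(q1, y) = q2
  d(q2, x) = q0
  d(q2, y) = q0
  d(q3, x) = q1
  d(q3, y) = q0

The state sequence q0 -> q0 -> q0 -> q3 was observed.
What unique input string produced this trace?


Trace back each transition to find the symbol:
  q0 --[x]--> q0
  q0 --[x]--> q0
  q0 --[y]--> q3

"xxy"


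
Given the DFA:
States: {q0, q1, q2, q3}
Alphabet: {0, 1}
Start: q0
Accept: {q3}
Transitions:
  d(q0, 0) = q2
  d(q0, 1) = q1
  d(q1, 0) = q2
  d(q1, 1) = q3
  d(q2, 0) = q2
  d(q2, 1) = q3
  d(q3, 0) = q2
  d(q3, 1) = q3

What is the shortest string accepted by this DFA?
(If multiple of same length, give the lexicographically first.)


BFS by string length (lex-first path to each state shown):
  len 0: q0<-""
  len 1: q1<-"1", q2<-"0"
  len 2: q2<-"00", q3<-"01"
Found accept state at length 2.

"01"


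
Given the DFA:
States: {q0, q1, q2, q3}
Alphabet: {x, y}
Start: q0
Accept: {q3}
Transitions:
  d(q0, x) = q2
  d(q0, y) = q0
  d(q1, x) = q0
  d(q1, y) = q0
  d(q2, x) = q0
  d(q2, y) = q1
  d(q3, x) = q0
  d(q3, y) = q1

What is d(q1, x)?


Looking up transition d(q1, x)

q0


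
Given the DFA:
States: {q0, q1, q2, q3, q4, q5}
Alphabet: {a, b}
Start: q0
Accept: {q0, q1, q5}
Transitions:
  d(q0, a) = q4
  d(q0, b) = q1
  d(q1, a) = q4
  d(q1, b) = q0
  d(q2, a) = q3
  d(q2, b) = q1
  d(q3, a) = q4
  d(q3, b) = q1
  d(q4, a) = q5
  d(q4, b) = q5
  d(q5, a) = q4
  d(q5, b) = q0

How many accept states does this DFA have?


Accept states listed: {q0, q1, q5}
Counting: q0(1) q1(2) q5(3)

3


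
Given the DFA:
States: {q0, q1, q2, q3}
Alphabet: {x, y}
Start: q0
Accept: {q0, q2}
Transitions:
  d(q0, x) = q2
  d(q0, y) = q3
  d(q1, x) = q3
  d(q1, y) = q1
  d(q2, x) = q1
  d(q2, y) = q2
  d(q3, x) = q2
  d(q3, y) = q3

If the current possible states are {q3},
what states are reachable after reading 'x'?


Apply transition on 'x' from each current state:
  d(q3, x) = q2

{q2}


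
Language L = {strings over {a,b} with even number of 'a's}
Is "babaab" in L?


count('a') = 3; 3 mod 2 = 1

No, "babaab" is not in L


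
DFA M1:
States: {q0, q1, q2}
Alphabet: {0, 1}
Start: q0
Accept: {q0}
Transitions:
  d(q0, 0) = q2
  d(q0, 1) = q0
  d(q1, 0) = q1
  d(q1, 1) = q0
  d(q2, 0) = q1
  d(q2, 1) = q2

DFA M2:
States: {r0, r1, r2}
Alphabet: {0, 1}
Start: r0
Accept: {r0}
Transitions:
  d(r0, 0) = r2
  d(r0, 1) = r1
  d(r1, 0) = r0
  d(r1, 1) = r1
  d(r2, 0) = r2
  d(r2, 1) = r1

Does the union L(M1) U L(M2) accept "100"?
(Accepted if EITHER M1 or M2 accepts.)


M1: final=q1 accepted=False
M2: final=r2 accepted=False

No, union rejects (neither accepts)


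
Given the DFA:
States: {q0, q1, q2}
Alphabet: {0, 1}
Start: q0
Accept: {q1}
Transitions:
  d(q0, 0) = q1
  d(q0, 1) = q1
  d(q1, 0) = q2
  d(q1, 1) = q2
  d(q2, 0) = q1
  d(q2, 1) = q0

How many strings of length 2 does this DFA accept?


Enumerating all length-2 strings:
  "00" -> q2 [reject]
  "01" -> q2 [reject]
  "10" -> q2 [reject]
  "11" -> q2 [reject]

0 out of 4


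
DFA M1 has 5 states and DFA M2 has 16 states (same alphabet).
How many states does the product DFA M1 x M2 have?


Product construction pairs every M1 state with every M2 state.
5 * 16 = 80

80


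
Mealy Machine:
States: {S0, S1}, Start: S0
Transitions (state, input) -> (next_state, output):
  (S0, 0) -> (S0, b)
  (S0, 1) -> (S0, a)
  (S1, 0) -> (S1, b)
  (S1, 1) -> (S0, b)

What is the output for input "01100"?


Step-by-step:
  (S0, 0) -> (S0, b)
  (S0, 1) -> (S0, a)
  (S0, 1) -> (S0, a)
  (S0, 0) -> (S0, b)
  (S0, 0) -> (S0, b)

"baabb"


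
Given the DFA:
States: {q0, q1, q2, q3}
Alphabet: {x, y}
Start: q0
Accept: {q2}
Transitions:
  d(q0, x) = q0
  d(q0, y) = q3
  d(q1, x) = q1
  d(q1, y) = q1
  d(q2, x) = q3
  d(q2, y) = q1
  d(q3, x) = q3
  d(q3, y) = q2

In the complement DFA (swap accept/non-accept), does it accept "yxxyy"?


Trace: q0 -> q3 -> q3 -> q3 -> q2 -> q1
Final: q1
Original accept: {q2}
Complement: q1 is not in original accept

Yes, complement accepts (original rejects)


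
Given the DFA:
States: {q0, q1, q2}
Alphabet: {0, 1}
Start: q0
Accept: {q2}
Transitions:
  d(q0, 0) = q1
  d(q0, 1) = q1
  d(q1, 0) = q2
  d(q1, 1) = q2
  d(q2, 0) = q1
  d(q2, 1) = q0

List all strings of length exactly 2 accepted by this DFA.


All strings of length 2: 4 total
Accepted: 4

"00", "01", "10", "11"
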